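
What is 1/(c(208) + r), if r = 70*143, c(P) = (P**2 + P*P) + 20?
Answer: 1/96558 ≈ 1.0356e-5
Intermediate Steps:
c(P) = 20 + 2*P**2 (c(P) = (P**2 + P**2) + 20 = 2*P**2 + 20 = 20 + 2*P**2)
r = 10010
1/(c(208) + r) = 1/((20 + 2*208**2) + 10010) = 1/((20 + 2*43264) + 10010) = 1/((20 + 86528) + 10010) = 1/(86548 + 10010) = 1/96558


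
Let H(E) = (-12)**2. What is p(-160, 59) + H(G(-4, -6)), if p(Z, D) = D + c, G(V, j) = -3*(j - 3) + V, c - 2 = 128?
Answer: 333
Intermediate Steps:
c = 130 (c = 2 + 128 = 130)
G(V, j) = 9 + V - 3*j (G(V, j) = -3*(-3 + j) + V = (9 - 3*j) + V = 9 + V - 3*j)
H(E) = 144
p(Z, D) = 130 + D (p(Z, D) = D + 130 = 130 + D)
p(-160, 59) + H(G(-4, -6)) = (130 + 59) + 144 = 189 + 144 = 333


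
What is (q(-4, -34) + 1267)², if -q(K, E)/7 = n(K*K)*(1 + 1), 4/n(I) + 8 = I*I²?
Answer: 8554400100/5329 ≈ 1.6053e+6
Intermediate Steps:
n(I) = 4/(-8 + I³) (n(I) = 4/(-8 + I*I²) = 4/(-8 + I³))
q(K, E) = -56/(-8 + K⁶) (q(K, E) = -7*4/(-8 + (K*K)³)*(1 + 1) = -7*4/(-8 + (K²)³)*2 = -7*4/(-8 + K⁶)*2 = -56/(-8 + K⁶))
(q(-4, -34) + 1267)² = (-56/(-8 + (-4)⁶) + 1267)² = (-56/(-8 + 4096) + 1267)² = (-56/4088 + 1267)² = (-56*1/4088 + 1267)² = (-1/73 + 1267)² = (92490/73)² = 8554400100/5329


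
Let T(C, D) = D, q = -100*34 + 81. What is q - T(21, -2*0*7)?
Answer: -3319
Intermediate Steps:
q = -3319 (q = -3400 + 81 = -3319)
q - T(21, -2*0*7) = -3319 - (-2*0)*7 = -3319 - 0*7 = -3319 - 1*0 = -3319 + 0 = -3319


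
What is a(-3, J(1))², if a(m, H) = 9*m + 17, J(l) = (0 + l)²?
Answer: 100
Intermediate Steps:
J(l) = l²
a(m, H) = 17 + 9*m
a(-3, J(1))² = (17 + 9*(-3))² = (17 - 27)² = (-10)² = 100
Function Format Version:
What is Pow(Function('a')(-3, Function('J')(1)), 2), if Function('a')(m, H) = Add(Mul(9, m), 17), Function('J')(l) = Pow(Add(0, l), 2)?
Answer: 100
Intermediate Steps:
Function('J')(l) = Pow(l, 2)
Function('a')(m, H) = Add(17, Mul(9, m))
Pow(Function('a')(-3, Function('J')(1)), 2) = Pow(Add(17, Mul(9, -3)), 2) = Pow(Add(17, -27), 2) = Pow(-10, 2) = 100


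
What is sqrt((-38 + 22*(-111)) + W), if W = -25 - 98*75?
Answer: 3*I*sqrt(1095) ≈ 99.272*I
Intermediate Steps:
W = -7375 (W = -25 - 7350 = -7375)
sqrt((-38 + 22*(-111)) + W) = sqrt((-38 + 22*(-111)) - 7375) = sqrt((-38 - 2442) - 7375) = sqrt(-2480 - 7375) = sqrt(-9855) = 3*I*sqrt(1095)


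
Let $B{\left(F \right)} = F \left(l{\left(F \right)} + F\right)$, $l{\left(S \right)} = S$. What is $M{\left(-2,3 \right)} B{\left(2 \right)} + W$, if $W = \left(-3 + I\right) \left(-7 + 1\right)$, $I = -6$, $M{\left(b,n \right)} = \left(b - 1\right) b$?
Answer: $102$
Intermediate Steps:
$M{\left(b,n \right)} = b \left(-1 + b\right)$ ($M{\left(b,n \right)} = \left(-1 + b\right) b = b \left(-1 + b\right)$)
$B{\left(F \right)} = 2 F^{2}$ ($B{\left(F \right)} = F \left(F + F\right) = F 2 F = 2 F^{2}$)
$W = 54$ ($W = \left(-3 - 6\right) \left(-7 + 1\right) = \left(-9\right) \left(-6\right) = 54$)
$M{\left(-2,3 \right)} B{\left(2 \right)} + W = - 2 \left(-1 - 2\right) 2 \cdot 2^{2} + 54 = \left(-2\right) \left(-3\right) 2 \cdot 4 + 54 = 6 \cdot 8 + 54 = 48 + 54 = 102$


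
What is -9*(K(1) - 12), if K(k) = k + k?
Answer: 90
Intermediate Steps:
K(k) = 2*k
-9*(K(1) - 12) = -9*(2*1 - 12) = -9*(2 - 12) = -9*(-10) = 90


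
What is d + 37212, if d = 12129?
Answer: 49341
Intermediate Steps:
d + 37212 = 12129 + 37212 = 49341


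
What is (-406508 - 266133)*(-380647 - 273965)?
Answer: 440318870292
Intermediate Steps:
(-406508 - 266133)*(-380647 - 273965) = -672641*(-654612) = 440318870292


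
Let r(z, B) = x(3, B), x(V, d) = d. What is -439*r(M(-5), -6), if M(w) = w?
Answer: 2634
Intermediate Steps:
r(z, B) = B
-439*r(M(-5), -6) = -439*(-6) = 2634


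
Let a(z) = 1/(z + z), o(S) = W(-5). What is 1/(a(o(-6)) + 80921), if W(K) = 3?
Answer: 6/485527 ≈ 1.2358e-5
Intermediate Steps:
o(S) = 3
a(z) = 1/(2*z)
1/(a(o(-6)) + 80921) = 1/((½)/3 + 80921) = 1/((½)*(⅓) + 80921) = 1/(⅙ + 80921) = 1/(485527/6) = 6/485527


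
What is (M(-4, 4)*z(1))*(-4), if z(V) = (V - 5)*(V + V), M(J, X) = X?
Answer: 128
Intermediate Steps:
z(V) = 2*V*(-5 + V) (z(V) = (-5 + V)*(2*V) = 2*V*(-5 + V))
(M(-4, 4)*z(1))*(-4) = (4*(2*1*(-5 + 1)))*(-4) = (4*(2*1*(-4)))*(-4) = (4*(-8))*(-4) = -32*(-4) = 128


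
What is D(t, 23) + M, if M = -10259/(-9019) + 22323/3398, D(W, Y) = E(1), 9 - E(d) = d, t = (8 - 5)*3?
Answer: 481363715/30646562 ≈ 15.707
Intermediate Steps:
t = 9 (t = 3*3 = 9)
E(d) = 9 - d
D(W, Y) = 8 (D(W, Y) = 9 - 1*1 = 9 - 1 = 8)
M = 236191219/30646562 (M = -10259*(-1/9019) + 22323*(1/3398) = 10259/9019 + 22323/3398 = 236191219/30646562 ≈ 7.7069)
D(t, 23) + M = 8 + 236191219/30646562 = 481363715/30646562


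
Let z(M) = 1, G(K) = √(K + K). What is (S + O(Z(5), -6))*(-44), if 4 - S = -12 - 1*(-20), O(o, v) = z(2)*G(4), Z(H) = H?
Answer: 176 - 88*√2 ≈ 51.549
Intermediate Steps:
G(K) = √2*√K (G(K) = √(2*K) = √2*√K)
O(o, v) = 2*√2 (O(o, v) = 1*(√2*√4) = 1*(√2*2) = 1*(2*√2) = 2*√2)
S = -4 (S = 4 - (-12 - 1*(-20)) = 4 - (-12 + 20) = 4 - 1*8 = 4 - 8 = -4)
(S + O(Z(5), -6))*(-44) = (-4 + 2*√2)*(-44) = 176 - 88*√2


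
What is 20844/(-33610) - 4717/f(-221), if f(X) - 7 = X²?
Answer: -588363041/820890640 ≈ -0.71674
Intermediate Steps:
f(X) = 7 + X²
20844/(-33610) - 4717/f(-221) = 20844/(-33610) - 4717/(7 + (-221)²) = 20844*(-1/33610) - 4717/(7 + 48841) = -10422/16805 - 4717/48848 = -588363041/820890640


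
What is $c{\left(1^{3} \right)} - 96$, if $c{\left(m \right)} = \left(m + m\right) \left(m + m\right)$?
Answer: $-92$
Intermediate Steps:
$c{\left(m \right)} = 4 m^{2}$ ($c{\left(m \right)} = 2 m 2 m = 4 m^{2}$)
$c{\left(1^{3} \right)} - 96 = 4 \left(1^{3}\right)^{2} - 96 = 4 \cdot 1^{2} - 96 = 4 \cdot 1 - 96 = 4 - 96 = -92$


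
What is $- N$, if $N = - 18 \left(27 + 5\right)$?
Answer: $576$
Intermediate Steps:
$N = -576$ ($N = \left(-18\right) 32 = -576$)
$- N = \left(-1\right) \left(-576\right) = 576$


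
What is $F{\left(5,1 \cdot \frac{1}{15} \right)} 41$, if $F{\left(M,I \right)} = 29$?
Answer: $1189$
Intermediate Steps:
$F{\left(5,1 \cdot \frac{1}{15} \right)} 41 = 29 \cdot 41 = 1189$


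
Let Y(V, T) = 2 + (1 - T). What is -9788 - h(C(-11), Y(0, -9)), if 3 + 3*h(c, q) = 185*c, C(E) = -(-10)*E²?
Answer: -253211/3 ≈ -84404.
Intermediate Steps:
C(E) = 10*E²
Y(V, T) = 3 - T
h(c, q) = -1 + 185*c/3 (h(c, q) = -1 + (185*c)/3 = -1 + 185*c/3)
-9788 - h(C(-11), Y(0, -9)) = -9788 - (-1 + 185*(10*(-11)²)/3) = -9788 - (-1 + 185*(10*121)/3) = -9788 - (-1 + (185/3)*1210) = -9788 - (-1 + 223850/3) = -9788 - 1*223847/3 = -9788 - 223847/3 = -253211/3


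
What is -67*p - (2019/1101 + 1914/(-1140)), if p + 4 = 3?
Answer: 4661113/69730 ≈ 66.845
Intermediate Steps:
p = -1 (p = -4 + 3 = -1)
-67*p - (2019/1101 + 1914/(-1140)) = -67*(-1) - (2019/1101 + 1914/(-1140)) = 67 - (2019*(1/1101) + 1914*(-1/1140)) = 67 - (673/367 - 319/190) = 67 - 1*10797/69730 = 67 - 10797/69730 = 4661113/69730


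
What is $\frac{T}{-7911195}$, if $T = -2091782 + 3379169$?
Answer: $- \frac{429129}{2637065} \approx -0.16273$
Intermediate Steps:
$T = 1287387$
$\frac{T}{-7911195} = \frac{1287387}{-7911195} = 1287387 \left(- \frac{1}{7911195}\right) = - \frac{429129}{2637065}$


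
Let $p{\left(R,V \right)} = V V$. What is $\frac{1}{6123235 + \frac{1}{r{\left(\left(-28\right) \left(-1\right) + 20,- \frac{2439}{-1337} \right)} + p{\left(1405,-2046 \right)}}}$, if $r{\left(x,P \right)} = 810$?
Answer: $\frac{4186926}{25637531825611} \approx 1.6331 \cdot 10^{-7}$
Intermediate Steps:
$p{\left(R,V \right)} = V^{2}$
$\frac{1}{6123235 + \frac{1}{r{\left(\left(-28\right) \left(-1\right) + 20,- \frac{2439}{-1337} \right)} + p{\left(1405,-2046 \right)}}} = \frac{1}{6123235 + \frac{1}{810 + \left(-2046\right)^{2}}} = \frac{1}{6123235 + \frac{1}{810 + 4186116}} = \frac{1}{6123235 + \frac{1}{4186926}} = \frac{1}{\frac{25637531825611}{4186926}} = \frac{4186926}{25637531825611}$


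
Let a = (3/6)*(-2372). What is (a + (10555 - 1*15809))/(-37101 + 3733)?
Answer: 805/4171 ≈ 0.19300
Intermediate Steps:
a = -1186 (a = (3*(1/6))*(-2372) = (1/2)*(-2372) = -1186)
(a + (10555 - 1*15809))/(-37101 + 3733) = (-1186 + (10555 - 1*15809))/(-37101 + 3733) = (-1186 + (10555 - 15809))/(-33368) = (-1186 - 5254)*(-1/33368) = -6440*(-1/33368) = 805/4171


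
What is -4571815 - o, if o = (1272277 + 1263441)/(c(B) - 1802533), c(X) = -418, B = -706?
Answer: -8242755890347/1802951 ≈ -4.5718e+6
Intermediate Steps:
o = -2535718/1802951 (o = (1272277 + 1263441)/(-418 - 1802533) = 2535718/(-1802951) = 2535718*(-1/1802951) = -2535718/1802951 ≈ -1.4064)
-4571815 - o = -4571815 - 1*(-2535718/1802951) = -4571815 + 2535718/1802951 = -8242755890347/1802951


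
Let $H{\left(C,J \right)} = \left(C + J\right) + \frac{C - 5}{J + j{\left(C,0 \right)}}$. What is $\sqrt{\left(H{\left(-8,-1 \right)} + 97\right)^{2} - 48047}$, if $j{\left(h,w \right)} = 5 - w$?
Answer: $\frac{i \sqrt{653831}}{4} \approx 202.15 i$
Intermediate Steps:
$H{\left(C,J \right)} = C + J + \frac{-5 + C}{5 + J}$ ($H{\left(C,J \right)} = \left(C + J\right) + \frac{C - 5}{J + \left(5 - 0\right)} = \left(C + J\right) + \frac{-5 + C}{J + \left(5 + 0\right)} = \left(C + J\right) + \frac{-5 + C}{J + 5} = \left(C + J\right) + \frac{-5 + C}{5 + J} = C + J + \frac{-5 + C}{5 + J}$)
$\sqrt{\left(H{\left(-8,-1 \right)} + 97\right)^{2} - 48047} = \sqrt{\left(\frac{-5 + \left(-1\right)^{2} + 5 \left(-1\right) + 6 \left(-8\right) - -8}{5 - 1} + 97\right)^{2} - 48047} = \sqrt{\left(\frac{-5 + 1 - 5 - 48 + 8}{4} + 97\right)^{2} - 48047} = \sqrt{\left(\frac{1}{4} \left(-49\right) + 97\right)^{2} - 48047} = \sqrt{\left(- \frac{49}{4} + 97\right)^{2} - 48047} = \sqrt{\left(\frac{339}{4}\right)^{2} - 48047} = \sqrt{\frac{114921}{16} - 48047} = \sqrt{- \frac{653831}{16}} = \frac{i \sqrt{653831}}{4}$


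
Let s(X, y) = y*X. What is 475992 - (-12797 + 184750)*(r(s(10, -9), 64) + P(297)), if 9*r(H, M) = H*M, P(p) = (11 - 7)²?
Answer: 107774664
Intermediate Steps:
P(p) = 16 (P(p) = 4² = 16)
s(X, y) = X*y
r(H, M) = H*M/9 (r(H, M) = (H*M)/9 = H*M/9)
475992 - (-12797 + 184750)*(r(s(10, -9), 64) + P(297)) = 475992 - (-12797 + 184750)*((⅑)*(10*(-9))*64 + 16) = 475992 - 171953*((⅑)*(-90)*64 + 16) = 475992 - 171953*(-640 + 16) = 475992 - 171953*(-624) = 475992 - 1*(-107298672) = 475992 + 107298672 = 107774664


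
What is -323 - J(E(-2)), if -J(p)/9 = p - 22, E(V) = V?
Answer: -539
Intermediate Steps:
J(p) = 198 - 9*p (J(p) = -9*(p - 22) = -9*(-22 + p) = 198 - 9*p)
-323 - J(E(-2)) = -323 - (198 - 9*(-2)) = -323 - (198 + 18) = -323 - 1*216 = -323 - 216 = -539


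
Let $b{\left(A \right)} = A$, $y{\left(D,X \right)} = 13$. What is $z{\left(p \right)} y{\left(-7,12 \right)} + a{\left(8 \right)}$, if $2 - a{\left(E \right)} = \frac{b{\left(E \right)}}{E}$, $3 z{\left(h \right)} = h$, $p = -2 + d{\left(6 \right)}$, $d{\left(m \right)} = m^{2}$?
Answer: $\frac{445}{3} \approx 148.33$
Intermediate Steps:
$p = 34$ ($p = -2 + 6^{2} = -2 + 36 = 34$)
$z{\left(h \right)} = \frac{h}{3}$
$a{\left(E \right)} = 1$ ($a{\left(E \right)} = 2 - \frac{E}{E} = 2 - 1 = 1$)
$z{\left(p \right)} y{\left(-7,12 \right)} + a{\left(8 \right)} = \frac{1}{3} \cdot 34 \cdot 13 + 1 = \frac{34}{3} \cdot 13 + 1 = \frac{442}{3} + 1 = \frac{445}{3}$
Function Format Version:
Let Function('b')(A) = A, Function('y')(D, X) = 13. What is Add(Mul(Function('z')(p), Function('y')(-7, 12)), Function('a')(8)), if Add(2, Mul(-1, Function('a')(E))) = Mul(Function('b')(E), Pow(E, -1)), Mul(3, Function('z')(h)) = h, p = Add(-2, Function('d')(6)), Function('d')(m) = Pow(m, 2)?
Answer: Rational(445, 3) ≈ 148.33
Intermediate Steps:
p = 34 (p = Add(-2, Pow(6, 2)) = Add(-2, 36) = 34)
Function('z')(h) = Mul(Rational(1, 3), h)
Function('a')(E) = 1 (Function('a')(E) = Add(2, Mul(-1, Mul(E, Pow(E, -1)))) = Add(2, Mul(-1, 1)) = Add(2, -1) = 1)
Add(Mul(Function('z')(p), Function('y')(-7, 12)), Function('a')(8)) = Add(Mul(Mul(Rational(1, 3), 34), 13), 1) = Add(Mul(Rational(34, 3), 13), 1) = Add(Rational(442, 3), 1) = Rational(445, 3)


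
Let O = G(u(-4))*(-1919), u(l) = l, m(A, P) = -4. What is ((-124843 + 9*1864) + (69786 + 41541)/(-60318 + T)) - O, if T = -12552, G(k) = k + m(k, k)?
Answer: -2997884619/24290 ≈ -1.2342e+5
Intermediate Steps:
G(k) = -4 + k (G(k) = k - 4 = -4 + k)
O = 15352 (O = (-4 - 4)*(-1919) = -8*(-1919) = 15352)
((-124843 + 9*1864) + (69786 + 41541)/(-60318 + T)) - O = ((-124843 + 9*1864) + (69786 + 41541)/(-60318 - 12552)) - 1*15352 = ((-124843 + 16776) + 111327/(-72870)) - 15352 = (-108067 + 111327*(-1/72870)) - 15352 = (-108067 - 37109/24290) - 15352 = -2624984539/24290 - 15352 = -2997884619/24290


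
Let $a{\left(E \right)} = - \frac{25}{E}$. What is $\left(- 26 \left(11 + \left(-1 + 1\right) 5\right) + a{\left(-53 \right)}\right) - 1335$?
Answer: $- \frac{85888}{53} \approx -1620.5$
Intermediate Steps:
$\left(- 26 \left(11 + \left(-1 + 1\right) 5\right) + a{\left(-53 \right)}\right) - 1335 = \left(- 26 \left(11 + \left(-1 + 1\right) 5\right) - \frac{25}{-53}\right) - 1335 = \left(- 26 \left(11 + 0 \cdot 5\right) - - \frac{25}{53}\right) - 1335 = \left(- 26 \left(11 + 0\right) + \frac{25}{53}\right) - 1335 = \left(\left(-26\right) 11 + \frac{25}{53}\right) - 1335 = \left(-286 + \frac{25}{53}\right) - 1335 = - \frac{15133}{53} - 1335 = - \frac{85888}{53}$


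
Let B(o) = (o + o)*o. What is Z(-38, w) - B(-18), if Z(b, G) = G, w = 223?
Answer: -425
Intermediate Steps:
B(o) = 2*o² (B(o) = (2*o)*o = 2*o²)
Z(-38, w) - B(-18) = 223 - 2*(-18)² = 223 - 2*324 = 223 - 1*648 = 223 - 648 = -425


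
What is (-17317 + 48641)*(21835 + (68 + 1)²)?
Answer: 833093104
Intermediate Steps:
(-17317 + 48641)*(21835 + (68 + 1)²) = 31324*(21835 + 69²) = 31324*(21835 + 4761) = 31324*26596 = 833093104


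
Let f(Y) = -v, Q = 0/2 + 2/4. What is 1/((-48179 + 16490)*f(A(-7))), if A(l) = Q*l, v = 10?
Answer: 1/316890 ≈ 3.1557e-6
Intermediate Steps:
Q = 1/2 (Q = 0*(1/2) + 2*(1/4) = 0 + 1/2 = 1/2 ≈ 0.50000)
A(l) = l/2
f(Y) = -10 (f(Y) = -1*10 = -10)
1/((-48179 + 16490)*f(A(-7))) = 1/((-48179 + 16490)*(-10)) = -1/10/(-31689) = -1/31689*(-1/10) = 1/316890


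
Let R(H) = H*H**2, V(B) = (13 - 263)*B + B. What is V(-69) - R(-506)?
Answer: 129571397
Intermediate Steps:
V(B) = -249*B (V(B) = -250*B + B = -249*B)
R(H) = H**3
V(-69) - R(-506) = -249*(-69) - 1*(-506)**3 = 17181 - 1*(-129554216) = 17181 + 129554216 = 129571397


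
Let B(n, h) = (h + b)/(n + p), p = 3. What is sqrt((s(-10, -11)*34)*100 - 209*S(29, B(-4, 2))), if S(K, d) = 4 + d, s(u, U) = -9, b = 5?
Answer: I*sqrt(29973) ≈ 173.13*I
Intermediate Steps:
B(n, h) = (5 + h)/(3 + n) (B(n, h) = (h + 5)/(n + 3) = (5 + h)/(3 + n))
sqrt((s(-10, -11)*34)*100 - 209*S(29, B(-4, 2))) = sqrt(-9*34*100 - 209*(4 + (5 + 2)/(3 - 4))) = sqrt(-306*100 - 209*(4 + 7/(-1))) = sqrt(-30600 - 209*(4 - 1*7)) = sqrt(-30600 - 209*(4 - 7)) = sqrt(-30600 - 209*(-3)) = sqrt(-30600 + 627) = sqrt(-29973) = I*sqrt(29973)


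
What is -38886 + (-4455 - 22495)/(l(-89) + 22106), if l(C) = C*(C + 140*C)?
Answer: -44289897712/1138967 ≈ -38886.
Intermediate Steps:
l(C) = 141*C**2 (l(C) = C*(141*C) = 141*C**2)
-38886 + (-4455 - 22495)/(l(-89) + 22106) = -38886 + (-4455 - 22495)/(141*(-89)**2 + 22106) = -38886 - 26950/(141*7921 + 22106) = -38886 - 26950/(1116861 + 22106) = -38886 - 26950/1138967 = -44289897712/1138967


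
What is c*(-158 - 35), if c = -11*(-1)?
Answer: -2123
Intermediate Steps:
c = 11
c*(-158 - 35) = 11*(-158 - 35) = 11*(-193) = -2123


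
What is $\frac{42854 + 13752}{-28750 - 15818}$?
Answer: $- \frac{28303}{22284} \approx -1.2701$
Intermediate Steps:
$\frac{42854 + 13752}{-28750 - 15818} = \frac{56606}{-44568} = 56606 \left(- \frac{1}{44568}\right) = - \frac{28303}{22284}$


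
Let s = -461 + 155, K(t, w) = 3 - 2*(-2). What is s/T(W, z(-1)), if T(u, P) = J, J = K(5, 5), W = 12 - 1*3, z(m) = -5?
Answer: -306/7 ≈ -43.714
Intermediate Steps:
K(t, w) = 7 (K(t, w) = 3 + 4 = 7)
W = 9 (W = 12 - 3 = 9)
J = 7
T(u, P) = 7
s = -306
s/T(W, z(-1)) = -306/7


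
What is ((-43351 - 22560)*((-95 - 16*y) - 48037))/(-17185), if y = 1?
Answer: -3173482828/17185 ≈ -1.8467e+5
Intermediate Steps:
((-43351 - 22560)*((-95 - 16*y) - 48037))/(-17185) = ((-43351 - 22560)*((-95 - 16*1) - 48037))/(-17185) = -65911*((-95 - 16) - 48037)*(-1/17185) = -65911*(-111 - 48037)*(-1/17185) = -65911*(-48148)*(-1/17185) = 3173482828*(-1/17185) = -3173482828/17185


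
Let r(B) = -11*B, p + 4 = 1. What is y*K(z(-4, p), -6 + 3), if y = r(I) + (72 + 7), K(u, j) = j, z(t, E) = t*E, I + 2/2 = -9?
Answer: -567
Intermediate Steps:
p = -3 (p = -4 + 1 = -3)
I = -10 (I = -1 - 9 = -10)
z(t, E) = E*t
y = 189 (y = -11*(-10) + (72 + 7) = 110 + 79 = 189)
y*K(z(-4, p), -6 + 3) = 189*(-6 + 3) = 189*(-3) = -567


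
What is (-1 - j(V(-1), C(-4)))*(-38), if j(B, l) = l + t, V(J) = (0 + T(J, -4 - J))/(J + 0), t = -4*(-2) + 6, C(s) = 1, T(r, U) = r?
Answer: 608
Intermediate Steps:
t = 14 (t = 8 + 6 = 14)
V(J) = 1 (V(J) = (0 + J)/(J + 0) = J/J = 1)
j(B, l) = 14 + l (j(B, l) = l + 14 = 14 + l)
(-1 - j(V(-1), C(-4)))*(-38) = (-1 - (14 + 1))*(-38) = (-1 - 1*15)*(-38) = (-1 - 15)*(-38) = -16*(-38) = 608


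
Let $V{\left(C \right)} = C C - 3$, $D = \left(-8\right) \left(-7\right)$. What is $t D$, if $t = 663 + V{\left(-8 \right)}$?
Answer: $40544$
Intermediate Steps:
$D = 56$
$V{\left(C \right)} = -3 + C^{2}$ ($V{\left(C \right)} = C^{2} - 3 = -3 + C^{2}$)
$t = 724$ ($t = 663 - \left(3 - \left(-8\right)^{2}\right) = 663 + \left(-3 + 64\right) = 663 + 61 = 724$)
$t D = 724 \cdot 56 = 40544$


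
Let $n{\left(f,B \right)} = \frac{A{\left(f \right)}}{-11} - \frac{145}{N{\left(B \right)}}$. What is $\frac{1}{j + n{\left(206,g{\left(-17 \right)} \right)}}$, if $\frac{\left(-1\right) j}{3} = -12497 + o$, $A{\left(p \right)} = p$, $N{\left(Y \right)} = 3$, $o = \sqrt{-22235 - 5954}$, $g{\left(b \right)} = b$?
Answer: $\frac{40754670}{1525476580489} + \frac{3267 i \sqrt{28189}}{1525476580489} \approx 2.6716 \cdot 10^{-5} + 3.5957 \cdot 10^{-7} i$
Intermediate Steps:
$o = i \sqrt{28189}$ ($o = \sqrt{-28189} = i \sqrt{28189} \approx 167.9 i$)
$j = 37491 - 3 i \sqrt{28189}$ ($j = - 3 \left(-12497 + i \sqrt{28189}\right) = 37491 - 3 i \sqrt{28189} \approx 37491.0 - 503.69 i$)
$n{\left(f,B \right)} = - \frac{145}{3} - \frac{f}{11}$ ($n{\left(f,B \right)} = \frac{f}{-11} - \frac{145}{3} = f \left(- \frac{1}{11}\right) - \frac{145}{3} = - \frac{f}{11} - \frac{145}{3} = - \frac{145}{3} - \frac{f}{11}$)
$\frac{1}{j + n{\left(206,g{\left(-17 \right)} \right)}} = \frac{1}{\left(37491 - 3 i \sqrt{28189}\right) - \frac{2213}{33}} = \frac{1}{\frac{1234990}{33} - 3 i \sqrt{28189}}$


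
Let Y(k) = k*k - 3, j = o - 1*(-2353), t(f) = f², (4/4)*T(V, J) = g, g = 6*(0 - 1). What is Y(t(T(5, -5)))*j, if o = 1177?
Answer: 4564290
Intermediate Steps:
g = -6 (g = 6*(-1) = -6)
T(V, J) = -6
j = 3530 (j = 1177 - 1*(-2353) = 1177 + 2353 = 3530)
Y(k) = -3 + k² (Y(k) = k² - 3 = -3 + k²)
Y(t(T(5, -5)))*j = (-3 + ((-6)²)²)*3530 = (-3 + 36²)*3530 = (-3 + 1296)*3530 = 1293*3530 = 4564290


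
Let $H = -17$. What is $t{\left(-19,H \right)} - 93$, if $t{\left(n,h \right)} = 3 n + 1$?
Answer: $-149$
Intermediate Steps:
$t{\left(n,h \right)} = 1 + 3 n$
$t{\left(-19,H \right)} - 93 = \left(1 + 3 \left(-19\right)\right) - 93 = \left(1 - 57\right) - 93 = -56 - 93 = -149$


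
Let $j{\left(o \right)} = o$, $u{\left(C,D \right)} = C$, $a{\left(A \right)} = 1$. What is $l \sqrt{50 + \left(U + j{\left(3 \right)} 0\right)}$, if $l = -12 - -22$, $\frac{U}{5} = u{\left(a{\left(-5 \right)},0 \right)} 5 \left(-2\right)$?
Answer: $0$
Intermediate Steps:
$U = -50$ ($U = 5 \cdot 1 \cdot 5 \left(-2\right) = 5 \cdot 1 \left(-10\right) = 5 \left(-10\right) = -50$)
$l = 10$ ($l = -12 + 22 = 10$)
$l \sqrt{50 + \left(U + j{\left(3 \right)} 0\right)} = 10 \sqrt{50 + \left(-50 + 3 \cdot 0\right)} = 10 \sqrt{50 + \left(-50 + 0\right)} = 10 \sqrt{50 - 50} = 10 \sqrt{0} = 10 \cdot 0 = 0$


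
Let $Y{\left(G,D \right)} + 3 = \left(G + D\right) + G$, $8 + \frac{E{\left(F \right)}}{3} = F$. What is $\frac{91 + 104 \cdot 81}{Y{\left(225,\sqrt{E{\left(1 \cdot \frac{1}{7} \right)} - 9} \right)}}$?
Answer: $\frac{683165}{35869} - \frac{1310 i \sqrt{399}}{107607} \approx 19.046 - 0.24317 i$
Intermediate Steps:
$E{\left(F \right)} = -24 + 3 F$
$Y{\left(G,D \right)} = -3 + D + 2 G$ ($Y{\left(G,D \right)} = -3 + \left(\left(G + D\right) + G\right) = -3 + \left(\left(D + G\right) + G\right) = -3 + \left(D + 2 G\right) = -3 + D + 2 G$)
$\frac{91 + 104 \cdot 81}{Y{\left(225,\sqrt{E{\left(1 \cdot \frac{1}{7} \right)} - 9} \right)}} = \frac{91 + 104 \cdot 81}{-3 + \sqrt{\left(-24 + 3 \cdot 1 \cdot \frac{1}{7}\right) - 9} + 2 \cdot 225} = \frac{91 + 8424}{-3 + \sqrt{\left(-24 + 3 \cdot 1 \cdot \frac{1}{7}\right) - 9} + 450} = \frac{8515}{-3 + \sqrt{\left(-24 + 3 \cdot \frac{1}{7}\right) - 9} + 450} = \frac{8515}{-3 + \sqrt{\left(-24 + \frac{3}{7}\right) - 9} + 450} = \frac{8515}{-3 + \sqrt{- \frac{165}{7} - 9} + 450} = \frac{8515}{-3 + \sqrt{- \frac{228}{7}} + 450} = \frac{8515}{-3 + \frac{2 i \sqrt{399}}{7} + 450} = \frac{8515}{447 + \frac{2 i \sqrt{399}}{7}}$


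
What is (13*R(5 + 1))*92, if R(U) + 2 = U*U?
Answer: 40664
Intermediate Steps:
R(U) = -2 + U**2 (R(U) = -2 + U*U = -2 + U**2)
(13*R(5 + 1))*92 = (13*(-2 + (5 + 1)**2))*92 = (13*(-2 + 6**2))*92 = (13*(-2 + 36))*92 = (13*34)*92 = 442*92 = 40664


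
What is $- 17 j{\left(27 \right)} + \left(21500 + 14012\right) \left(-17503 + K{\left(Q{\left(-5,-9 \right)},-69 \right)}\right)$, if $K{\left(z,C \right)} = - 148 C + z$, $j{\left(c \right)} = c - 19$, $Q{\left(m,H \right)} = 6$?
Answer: $-258705056$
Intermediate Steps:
$j{\left(c \right)} = -19 + c$
$K{\left(z,C \right)} = z - 148 C$
$- 17 j{\left(27 \right)} + \left(21500 + 14012\right) \left(-17503 + K{\left(Q{\left(-5,-9 \right)},-69 \right)}\right) = - 17 \left(-19 + 27\right) + \left(21500 + 14012\right) \left(-17503 + \left(6 - -10212\right)\right) = \left(-17\right) 8 + 35512 \left(-17503 + \left(6 + 10212\right)\right) = -136 + 35512 \left(-17503 + 10218\right) = -136 + 35512 \left(-7285\right) = -136 - 258704920 = -258705056$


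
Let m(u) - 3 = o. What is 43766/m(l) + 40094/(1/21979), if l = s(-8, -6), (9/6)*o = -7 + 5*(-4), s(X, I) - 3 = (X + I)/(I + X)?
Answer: 13218346624/15 ≈ 8.8122e+8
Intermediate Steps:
s(X, I) = 4 (s(X, I) = 3 + (X + I)/(I + X) = 3 + (I + X)/(I + X) = 3 + 1 = 4)
o = -18 (o = 2*(-7 + 5*(-4))/3 = 2*(-7 - 20)/3 = (⅔)*(-27) = -18)
l = 4
m(u) = -15 (m(u) = 3 - 18 = -15)
43766/m(l) + 40094/(1/21979) = 43766/(-15) + 40094/(1/21979) = 43766*(-1/15) + 40094/(1/21979) = -43766/15 + 40094*21979 = -43766/15 + 881226026 = 13218346624/15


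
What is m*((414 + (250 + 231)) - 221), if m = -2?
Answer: -1348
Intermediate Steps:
m*((414 + (250 + 231)) - 221) = -2*((414 + (250 + 231)) - 221) = -2*((414 + 481) - 221) = -2*(895 - 221) = -2*674 = -1348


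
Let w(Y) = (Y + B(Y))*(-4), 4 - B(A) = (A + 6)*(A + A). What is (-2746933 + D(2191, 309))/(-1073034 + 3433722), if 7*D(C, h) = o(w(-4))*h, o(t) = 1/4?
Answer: -6992165/6009024 ≈ -1.1636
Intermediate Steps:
B(A) = 4 - 2*A*(6 + A) (B(A) = 4 - (A + 6)*(A + A) = 4 - (6 + A)*2*A = 4 - 2*A*(6 + A))
w(Y) = -16 + 8*Y**2 + 44*Y (w(Y) = (Y + (4 - 12*Y - 2*Y**2))*(-4) = (4 - 11*Y - 2*Y**2)*(-4) = -16 + 8*Y**2 + 44*Y)
o(t) = 1/4
D(C, h) = h/28 (D(C, h) = (h/4)/7 = h/28)
(-2746933 + D(2191, 309))/(-1073034 + 3433722) = (-2746933 + (1/28)*309)/(-1073034 + 3433722) = (-2746933 + 309/28)/2360688 = -76913815/28*1/2360688 = -6992165/6009024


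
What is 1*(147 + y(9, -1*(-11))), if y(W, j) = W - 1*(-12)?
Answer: 168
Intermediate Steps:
y(W, j) = 12 + W (y(W, j) = W + 12 = 12 + W)
1*(147 + y(9, -1*(-11))) = 1*(147 + (12 + 9)) = 1*(147 + 21) = 1*168 = 168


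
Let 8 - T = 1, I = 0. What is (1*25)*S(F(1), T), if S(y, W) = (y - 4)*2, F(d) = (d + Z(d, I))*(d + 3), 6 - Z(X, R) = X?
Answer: 1000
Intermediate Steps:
Z(X, R) = 6 - X
T = 7 (T = 8 - 1*1 = 8 - 1 = 7)
F(d) = 18 + 6*d (F(d) = (d + (6 - d))*(d + 3) = 6*(3 + d) = 18 + 6*d)
S(y, W) = -8 + 2*y (S(y, W) = (-4 + y)*2 = -8 + 2*y)
(1*25)*S(F(1), T) = (1*25)*(-8 + 2*(18 + 6*1)) = 25*(-8 + 2*(18 + 6)) = 25*(-8 + 2*24) = 25*(-8 + 48) = 25*40 = 1000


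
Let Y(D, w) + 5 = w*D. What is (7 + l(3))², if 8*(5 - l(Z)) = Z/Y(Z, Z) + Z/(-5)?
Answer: 3674889/25600 ≈ 143.55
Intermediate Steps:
Y(D, w) = -5 + D*w (Y(D, w) = -5 + w*D = -5 + D*w)
l(Z) = 5 + Z/40 - Z/(8*(-5 + Z²)) (l(Z) = 5 - (Z/(-5 + Z*Z) + Z/(-5))/8 = 5 - (Z/(-5 + Z²) + Z*(-⅕))/8 = 5 - (Z/(-5 + Z²) - Z/5)/8 = 5 - (-Z/5 + Z/(-5 + Z²))/8 = 5 + (Z/40 - Z/(8*(-5 + Z²))) = 5 + Z/40 - Z/(8*(-5 + Z²)))
(7 + l(3))² = (7 + (-5*3 + (-5 + 3²)*(200 + 3))/(40*(-5 + 3²)))² = (7 + (-15 + (-5 + 9)*203)/(40*(-5 + 9)))² = (7 + (1/40)*(-15 + 4*203)/4)² = (7 + (1/40)*(¼)*(-15 + 812))² = (7 + (1/40)*(¼)*797)² = (7 + 797/160)² = (1917/160)² = 3674889/25600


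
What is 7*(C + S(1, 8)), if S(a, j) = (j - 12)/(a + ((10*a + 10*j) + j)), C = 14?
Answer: 9674/99 ≈ 97.717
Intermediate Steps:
S(a, j) = (-12 + j)/(11*a + 11*j) (S(a, j) = (-12 + j)/(a + (10*a + 11*j)) = (-12 + j)/(11*a + 11*j))
7*(C + S(1, 8)) = 7*(14 + (-12 + 8)/(11*(1 + 8))) = 7*(14 + (1/11)*(-4)/9) = 7*(14 + (1/11)*(⅑)*(-4)) = 7*(14 - 4/99) = 7*(1382/99) = 9674/99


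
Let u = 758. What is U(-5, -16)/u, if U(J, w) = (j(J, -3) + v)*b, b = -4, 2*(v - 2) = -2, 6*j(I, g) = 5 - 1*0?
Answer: -11/1137 ≈ -0.0096746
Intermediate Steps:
j(I, g) = ⅚ (j(I, g) = (5 - 1*0)/6 = (5 + 0)/6 = (⅙)*5 = ⅚)
v = 1 (v = 2 + (½)*(-2) = 2 - 1 = 1)
U(J, w) = -22/3 (U(J, w) = (⅚ + 1)*(-4) = (11/6)*(-4) = -22/3)
U(-5, -16)/u = -22/3/758 = -22/3*1/758 = -11/1137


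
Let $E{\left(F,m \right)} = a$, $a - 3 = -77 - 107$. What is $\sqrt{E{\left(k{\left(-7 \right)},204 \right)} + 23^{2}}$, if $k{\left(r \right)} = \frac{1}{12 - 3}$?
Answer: $2 \sqrt{87} \approx 18.655$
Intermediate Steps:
$a = -181$ ($a = 3 - 184 = -181$)
$k{\left(r \right)} = \frac{1}{9}$
$E{\left(F,m \right)} = -181$
$\sqrt{E{\left(k{\left(-7 \right)},204 \right)} + 23^{2}} = \sqrt{-181 + 23^{2}} = \sqrt{-181 + 529} = \sqrt{348} = 2 \sqrt{87}$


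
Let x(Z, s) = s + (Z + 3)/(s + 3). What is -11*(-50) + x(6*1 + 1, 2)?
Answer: 554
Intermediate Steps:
x(Z, s) = s + (3 + Z)/(3 + s)
-11*(-50) + x(6*1 + 1, 2) = -11*(-50) + (3 + (6*1 + 1) + 2² + 3*2)/(3 + 2) = 550 + (3 + (6 + 1) + 4 + 6)/5 = 550 + (3 + 7 + 4 + 6)/5 = 550 + (⅕)*20 = 550 + 4 = 554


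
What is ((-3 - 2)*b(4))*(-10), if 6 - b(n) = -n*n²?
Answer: 3500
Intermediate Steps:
b(n) = 6 + n³ (b(n) = 6 - (-1)*n*n² = 6 - (-1)*n³ = 6 + n³)
((-3 - 2)*b(4))*(-10) = ((-3 - 2)*(6 + 4³))*(-10) = -5*(6 + 64)*(-10) = -5*70*(-10) = -350*(-10) = 3500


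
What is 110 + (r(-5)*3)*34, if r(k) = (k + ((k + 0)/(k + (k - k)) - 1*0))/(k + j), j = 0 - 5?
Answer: 754/5 ≈ 150.80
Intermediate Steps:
j = -5
r(k) = (1 + k)/(-5 + k) (r(k) = (k + ((k + 0)/(k + (k - k)) - 1*0))/(k - 5) = (k + (k/(k + 0) + 0))/(-5 + k) = (k + (k/k + 0))/(-5 + k) = (k + (1 + 0))/(-5 + k) = (k + 1)/(-5 + k) = (1 + k)/(-5 + k))
110 + (r(-5)*3)*34 = 110 + (((1 - 5)/(-5 - 5))*3)*34 = 110 + ((-4/(-10))*3)*34 = 110 + (-⅒*(-4)*3)*34 = 110 + ((⅖)*3)*34 = 110 + (6/5)*34 = 110 + 204/5 = 754/5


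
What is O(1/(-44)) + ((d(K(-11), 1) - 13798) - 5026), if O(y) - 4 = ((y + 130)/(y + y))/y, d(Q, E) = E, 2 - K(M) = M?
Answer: 106999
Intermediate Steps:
K(M) = 2 - M
O(y) = 4 + (130 + y)/(2*y²) (O(y) = 4 + ((y + 130)/(y + y))/y = 4 + ((130 + y)/((2*y)))/y = 4 + ((130 + y)*(1/(2*y)))/y = 4 + ((130 + y)/(2*y))/y = 4 + (130 + y)/(2*y²))
O(1/(-44)) + ((d(K(-11), 1) - 13798) - 5026) = (4 + 1/(2*(1/(-44))) + 65/(1/(-44))²) + ((1 - 13798) - 5026) = (4 + 1/(2*(-1/44)) + 65/(-1/44)²) + (-13797 - 5026) = (4 + (½)*(-44) + 65*1936) - 18823 = (4 - 22 + 125840) - 18823 = 125822 - 18823 = 106999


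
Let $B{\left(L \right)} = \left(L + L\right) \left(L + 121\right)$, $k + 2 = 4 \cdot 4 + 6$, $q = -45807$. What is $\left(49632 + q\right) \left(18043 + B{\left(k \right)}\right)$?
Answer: $90587475$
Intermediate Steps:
$k = 20$ ($k = -2 + \left(4 \cdot 4 + 6\right) = -2 + \left(16 + 6\right) = -2 + 22 = 20$)
$B{\left(L \right)} = 2 L \left(121 + L\right)$
$\left(49632 + q\right) \left(18043 + B{\left(k \right)}\right) = \left(49632 - 45807\right) \left(18043 + 2 \cdot 20 \left(121 + 20\right)\right) = 3825 \left(18043 + 2 \cdot 20 \cdot 141\right) = 3825 \left(18043 + 5640\right) = 3825 \cdot 23683 = 90587475$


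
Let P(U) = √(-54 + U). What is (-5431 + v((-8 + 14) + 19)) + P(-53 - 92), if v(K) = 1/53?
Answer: -287842/53 + I*√199 ≈ -5431.0 + 14.107*I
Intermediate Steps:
v(K) = 1/53
(-5431 + v((-8 + 14) + 19)) + P(-53 - 92) = (-5431 + 1/53) + √(-54 + (-53 - 92)) = -287842/53 + √(-54 - 145) = -287842/53 + √(-199) = -287842/53 + I*√199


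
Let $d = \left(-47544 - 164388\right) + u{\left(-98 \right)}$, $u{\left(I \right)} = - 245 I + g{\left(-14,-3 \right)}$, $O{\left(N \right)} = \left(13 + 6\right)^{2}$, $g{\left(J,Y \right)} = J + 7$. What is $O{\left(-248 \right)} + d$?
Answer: $-187568$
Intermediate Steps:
$g{\left(J,Y \right)} = 7 + J$
$O{\left(N \right)} = 361$ ($O{\left(N \right)} = 19^{2} = 361$)
$u{\left(I \right)} = -7 - 245 I$ ($u{\left(I \right)} = - 245 I + \left(7 - 14\right) = - 245 I - 7 = -7 - 245 I$)
$d = -187929$ ($d = \left(-47544 - 164388\right) - -24003 = -211932 + \left(-7 + 24010\right) = -211932 + 24003 = -187929$)
$O{\left(-248 \right)} + d = 361 - 187929 = -187568$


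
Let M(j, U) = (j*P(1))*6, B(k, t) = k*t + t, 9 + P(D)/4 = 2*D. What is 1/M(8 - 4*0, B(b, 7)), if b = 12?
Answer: -1/1344 ≈ -0.00074405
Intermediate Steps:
P(D) = -36 + 8*D (P(D) = -36 + 4*(2*D) = -36 + 8*D)
B(k, t) = t + k*t
M(j, U) = -168*j (M(j, U) = (j*(-36 + 8*1))*6 = (j*(-36 + 8))*6 = (j*(-28))*6 = -28*j*6 = -168*j)
1/M(8 - 4*0, B(b, 7)) = 1/(-168*(8 - 4*0)) = 1/(-168*(8 + 0)) = 1/(-168*8) = 1/(-1344) = -1/1344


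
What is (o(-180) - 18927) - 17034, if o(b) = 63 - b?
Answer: -35718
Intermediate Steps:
(o(-180) - 18927) - 17034 = ((63 - 1*(-180)) - 18927) - 17034 = ((63 + 180) - 18927) - 17034 = (243 - 18927) - 17034 = -18684 - 17034 = -35718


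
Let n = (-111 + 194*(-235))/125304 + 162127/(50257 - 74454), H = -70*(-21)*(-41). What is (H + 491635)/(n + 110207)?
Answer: 56864801554440/14527134640657 ≈ 3.9144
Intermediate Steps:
H = -60270 (H = 1470*(-41) = -60270)
n = -931347335/131825256 (n = (-111 - 45590)*(1/125304) + 162127/(-24197) = -45701*1/125304 + 162127*(-1/24197) = -1987/5448 - 162127/24197 = -931347335/131825256 ≈ -7.0650)
(H + 491635)/(n + 110207) = (-60270 + 491635)/(-931347335/131825256 + 110207) = 431365/(14527134640657/131825256) = 431365*(131825256/14527134640657) = 56864801554440/14527134640657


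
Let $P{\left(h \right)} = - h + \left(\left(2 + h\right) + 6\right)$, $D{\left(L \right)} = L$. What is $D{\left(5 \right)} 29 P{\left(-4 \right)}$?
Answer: $1160$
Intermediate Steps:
$P{\left(h \right)} = 8$ ($P{\left(h \right)} = - h + \left(8 + h\right) = 8$)
$D{\left(5 \right)} 29 P{\left(-4 \right)} = 5 \cdot 29 \cdot 8 = 145 \cdot 8 = 1160$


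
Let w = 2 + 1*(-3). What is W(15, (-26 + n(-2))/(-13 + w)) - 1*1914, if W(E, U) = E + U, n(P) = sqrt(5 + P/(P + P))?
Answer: -13280/7 - sqrt(22)/28 ≈ -1897.3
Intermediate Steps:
n(P) = sqrt(22)/2 (n(P) = sqrt(5 + P/((2*P))) = sqrt(5 + P*(1/(2*P))) = sqrt(5 + 1/2) = sqrt(11/2) = sqrt(22)/2)
w = -1 (w = 2 - 3 = -1)
W(15, (-26 + n(-2))/(-13 + w)) - 1*1914 = (15 + (-26 + sqrt(22)/2)/(-13 - 1)) - 1*1914 = (15 + (-26 + sqrt(22)/2)/(-14)) - 1914 = (15 + (-26 + sqrt(22)/2)*(-1/14)) - 1914 = (15 + (13/7 - sqrt(22)/28)) - 1914 = (118/7 - sqrt(22)/28) - 1914 = -13280/7 - sqrt(22)/28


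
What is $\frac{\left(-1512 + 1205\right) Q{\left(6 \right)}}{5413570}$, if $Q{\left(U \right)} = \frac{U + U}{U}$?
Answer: $- \frac{307}{2706785} \approx -0.00011342$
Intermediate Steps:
$Q{\left(U \right)} = 2$ ($Q{\left(U \right)} = \frac{2 U}{U} = 2$)
$\frac{\left(-1512 + 1205\right) Q{\left(6 \right)}}{5413570} = \frac{\left(-1512 + 1205\right) 2}{5413570} = \left(-307\right) 2 \cdot \frac{1}{5413570} = \left(-614\right) \frac{1}{5413570} = - \frac{307}{2706785}$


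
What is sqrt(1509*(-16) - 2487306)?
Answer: 15*I*sqrt(11162) ≈ 1584.8*I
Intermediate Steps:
sqrt(1509*(-16) - 2487306) = sqrt(-24144 - 2487306) = sqrt(-2511450) = 15*I*sqrt(11162)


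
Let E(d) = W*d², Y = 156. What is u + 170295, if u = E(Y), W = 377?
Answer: 9344967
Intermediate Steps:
E(d) = 377*d²
u = 9174672 (u = 377*156² = 377*24336 = 9174672)
u + 170295 = 9174672 + 170295 = 9344967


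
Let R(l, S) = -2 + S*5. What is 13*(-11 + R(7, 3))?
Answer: 26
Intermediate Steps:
R(l, S) = -2 + 5*S
13*(-11 + R(7, 3)) = 13*(-11 + (-2 + 5*3)) = 13*(-11 + (-2 + 15)) = 13*(-11 + 13) = 13*2 = 26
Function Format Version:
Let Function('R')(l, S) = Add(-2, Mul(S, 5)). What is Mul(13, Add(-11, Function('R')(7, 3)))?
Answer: 26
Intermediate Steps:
Function('R')(l, S) = Add(-2, Mul(5, S))
Mul(13, Add(-11, Function('R')(7, 3))) = Mul(13, Add(-11, Add(-2, Mul(5, 3)))) = Mul(13, Add(-11, Add(-2, 15))) = Mul(13, Add(-11, 13)) = Mul(13, 2) = 26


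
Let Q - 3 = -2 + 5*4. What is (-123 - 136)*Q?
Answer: -5439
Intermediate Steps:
Q = 21 (Q = 3 + (-2 + 5*4) = 3 + (-2 + 20) = 3 + 18 = 21)
(-123 - 136)*Q = (-123 - 136)*21 = -259*21 = -5439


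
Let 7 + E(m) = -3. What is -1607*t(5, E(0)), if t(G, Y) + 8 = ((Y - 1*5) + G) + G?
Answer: 20891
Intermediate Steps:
E(m) = -10 (E(m) = -7 - 3 = -10)
t(G, Y) = -13 + Y + 2*G (t(G, Y) = -8 + (((Y - 1*5) + G) + G) = -8 + (((Y - 5) + G) + G) = -8 + (((-5 + Y) + G) + G) = -8 + ((-5 + G + Y) + G) = -8 + (-5 + Y + 2*G) = -13 + Y + 2*G)
-1607*t(5, E(0)) = -1607*(-13 - 10 + 2*5) = -1607*(-13 - 10 + 10) = -1607*(-13) = 20891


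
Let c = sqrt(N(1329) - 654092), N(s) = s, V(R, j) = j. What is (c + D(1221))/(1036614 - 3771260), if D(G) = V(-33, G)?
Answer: -1221/2734646 - I*sqrt(652763)/2734646 ≈ -0.00044649 - 0.00029544*I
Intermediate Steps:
D(G) = G
c = I*sqrt(652763) (c = sqrt(1329 - 654092) = sqrt(-652763) = I*sqrt(652763) ≈ 807.94*I)
(c + D(1221))/(1036614 - 3771260) = (I*sqrt(652763) + 1221)/(1036614 - 3771260) = (1221 + I*sqrt(652763))/(-2734646) = (1221 + I*sqrt(652763))*(-1/2734646) = -1221/2734646 - I*sqrt(652763)/2734646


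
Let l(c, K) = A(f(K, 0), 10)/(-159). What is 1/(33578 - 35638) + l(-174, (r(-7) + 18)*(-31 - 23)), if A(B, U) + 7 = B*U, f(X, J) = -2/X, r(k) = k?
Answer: 4214917/97279380 ≈ 0.043328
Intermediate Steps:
A(B, U) = -7 + B*U
l(c, K) = 7/159 + 20/(159*K) (l(c, K) = (-7 - 2/K*10)/(-159) = (-7 - 20/K)*(-1/159) = 7/159 + 20/(159*K))
1/(33578 - 35638) + l(-174, (r(-7) + 18)*(-31 - 23)) = 1/(33578 - 35638) + (20 + 7*((-7 + 18)*(-31 - 23)))/(159*(((-7 + 18)*(-31 - 23)))) = 1/(-2060) + (20 + 7*(11*(-54)))/(159*((11*(-54)))) = -1/2060 + (1/159)*(20 + 7*(-594))/(-594) = -1/2060 + (1/159)*(-1/594)*(20 - 4158) = -1/2060 + (1/159)*(-1/594)*(-4138) = -1/2060 + 2069/47223 = 4214917/97279380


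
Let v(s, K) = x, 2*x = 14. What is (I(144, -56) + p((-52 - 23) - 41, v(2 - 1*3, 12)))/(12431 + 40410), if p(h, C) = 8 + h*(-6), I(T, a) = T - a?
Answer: 904/52841 ≈ 0.017108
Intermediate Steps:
x = 7 (x = (½)*14 = 7)
v(s, K) = 7
p(h, C) = 8 - 6*h
(I(144, -56) + p((-52 - 23) - 41, v(2 - 1*3, 12)))/(12431 + 40410) = ((144 - 1*(-56)) + (8 - 6*((-52 - 23) - 41)))/(12431 + 40410) = ((144 + 56) + (8 - 6*(-75 - 41)))/52841 = (200 + (8 - 6*(-116)))*(1/52841) = (200 + (8 + 696))*(1/52841) = (200 + 704)*(1/52841) = 904*(1/52841) = 904/52841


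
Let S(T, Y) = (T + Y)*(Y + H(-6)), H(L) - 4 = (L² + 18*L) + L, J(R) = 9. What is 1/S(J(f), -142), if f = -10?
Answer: 1/28728 ≈ 3.4809e-5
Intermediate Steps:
H(L) = 4 + L² + 19*L (H(L) = 4 + ((L² + 18*L) + L) = 4 + (L² + 19*L) = 4 + L² + 19*L)
S(T, Y) = (-74 + Y)*(T + Y) (S(T, Y) = (T + Y)*(Y + (4 + (-6)² + 19*(-6))) = (T + Y)*(Y + (4 + 36 - 114)) = (T + Y)*(Y - 74) = (T + Y)*(-74 + Y) = (-74 + Y)*(T + Y))
1/S(J(f), -142) = 1/((-142)² - 74*9 - 74*(-142) + 9*(-142)) = 1/(20164 - 666 + 10508 - 1278) = 1/28728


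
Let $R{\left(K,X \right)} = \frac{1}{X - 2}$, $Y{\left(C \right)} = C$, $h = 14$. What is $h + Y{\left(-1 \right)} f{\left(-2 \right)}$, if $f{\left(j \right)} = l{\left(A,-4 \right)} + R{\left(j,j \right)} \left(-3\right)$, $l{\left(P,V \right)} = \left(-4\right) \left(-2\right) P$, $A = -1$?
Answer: $\frac{85}{4} \approx 21.25$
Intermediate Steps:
$l{\left(P,V \right)} = 8 P$
$R{\left(K,X \right)} = \frac{1}{-2 + X}$
$f{\left(j \right)} = -8 - \frac{3}{-2 + j}$ ($f{\left(j \right)} = 8 \left(-1\right) + \frac{1}{-2 + j} \left(-3\right) = -8 - \frac{3}{-2 + j}$)
$h + Y{\left(-1 \right)} f{\left(-2 \right)} = 14 - \frac{13 - -16}{-2 - 2} = 14 - \frac{13 + 16}{-4} = 14 - \left(- \frac{1}{4}\right) 29 = 14 - - \frac{29}{4} = 14 + \frac{29}{4} = \frac{85}{4}$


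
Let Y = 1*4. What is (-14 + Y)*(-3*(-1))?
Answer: -30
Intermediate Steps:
Y = 4
(-14 + Y)*(-3*(-1)) = (-14 + 4)*(-3*(-1)) = -10*3 = -30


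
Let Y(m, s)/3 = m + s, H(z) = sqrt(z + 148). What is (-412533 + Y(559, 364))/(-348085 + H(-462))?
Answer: 47544233980/40387722513 + 136588*I*sqrt(314)/40387722513 ≈ 1.1772 + 5.9928e-5*I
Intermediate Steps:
H(z) = sqrt(148 + z)
Y(m, s) = 3*m + 3*s (Y(m, s) = 3*(m + s) = 3*m + 3*s)
(-412533 + Y(559, 364))/(-348085 + H(-462)) = (-412533 + (3*559 + 3*364))/(-348085 + sqrt(148 - 462)) = (-412533 + (1677 + 1092))/(-348085 + sqrt(-314)) = (-412533 + 2769)/(-348085 + I*sqrt(314)) = -409764/(-348085 + I*sqrt(314))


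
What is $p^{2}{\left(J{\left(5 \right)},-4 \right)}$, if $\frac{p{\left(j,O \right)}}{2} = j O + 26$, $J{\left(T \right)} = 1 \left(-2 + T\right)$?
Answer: $784$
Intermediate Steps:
$J{\left(T \right)} = -2 + T$
$p{\left(j,O \right)} = 52 + 2 O j$ ($p{\left(j,O \right)} = 2 \left(j O + 26\right) = 2 \left(O j + 26\right) = 2 \left(26 + O j\right) = 52 + 2 O j$)
$p^{2}{\left(J{\left(5 \right)},-4 \right)} = \left(52 + 2 \left(-4\right) \left(-2 + 5\right)\right)^{2} = \left(52 + 2 \left(-4\right) 3\right)^{2} = \left(52 - 24\right)^{2} = 28^{2} = 784$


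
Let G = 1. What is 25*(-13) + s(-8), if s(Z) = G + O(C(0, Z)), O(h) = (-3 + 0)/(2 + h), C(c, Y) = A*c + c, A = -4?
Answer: -651/2 ≈ -325.50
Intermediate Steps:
C(c, Y) = -3*c (C(c, Y) = -4*c + c = -3*c)
O(h) = -3/(2 + h)
s(Z) = -½ (s(Z) = 1 - 3/(2 - 3*0) = 1 - 3/(2 + 0) = 1 - 3/2 = -½)
25*(-13) + s(-8) = 25*(-13) - ½ = -325 - ½ = -651/2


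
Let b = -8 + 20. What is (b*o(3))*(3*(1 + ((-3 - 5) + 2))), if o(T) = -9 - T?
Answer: 2160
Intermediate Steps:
b = 12
(b*o(3))*(3*(1 + ((-3 - 5) + 2))) = (12*(-9 - 1*3))*(3*(1 + ((-3 - 5) + 2))) = (12*(-9 - 3))*(3*(1 + (-8 + 2))) = (12*(-12))*(3*(1 - 6)) = -432*(-5) = -144*(-15) = 2160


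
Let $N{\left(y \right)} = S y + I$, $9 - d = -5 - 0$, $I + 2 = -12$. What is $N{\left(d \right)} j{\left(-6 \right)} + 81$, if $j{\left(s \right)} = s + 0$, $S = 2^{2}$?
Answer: $-171$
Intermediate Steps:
$I = -14$ ($I = -2 - 12 = -14$)
$S = 4$
$d = 14$ ($d = 9 - \left(-5 - 0\right) = 9 - \left(-5 + 0\right) = 9 - -5 = 9 + 5 = 14$)
$N{\left(y \right)} = -14 + 4 y$ ($N{\left(y \right)} = 4 y - 14 = -14 + 4 y$)
$j{\left(s \right)} = s$
$N{\left(d \right)} j{\left(-6 \right)} + 81 = \left(-14 + 4 \cdot 14\right) \left(-6\right) + 81 = \left(-14 + 56\right) \left(-6\right) + 81 = 42 \left(-6\right) + 81 = -252 + 81 = -171$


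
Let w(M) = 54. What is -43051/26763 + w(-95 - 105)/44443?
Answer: -1911870391/1189428009 ≈ -1.6074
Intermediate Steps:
-43051/26763 + w(-95 - 105)/44443 = -43051/26763 + 54/44443 = -1911870391/1189428009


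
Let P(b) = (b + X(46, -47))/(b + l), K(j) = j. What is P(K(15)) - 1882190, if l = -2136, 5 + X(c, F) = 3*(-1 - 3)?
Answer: -3992124988/2121 ≈ -1.8822e+6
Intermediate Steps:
X(c, F) = -17 (X(c, F) = -5 + 3*(-1 - 3) = -5 + 3*(-4) = -5 - 12 = -17)
P(b) = (-17 + b)/(-2136 + b) (P(b) = (b - 17)/(b - 2136) = (-17 + b)/(-2136 + b))
P(K(15)) - 1882190 = (-17 + 15)/(-2136 + 15) - 1882190 = -2/(-2121) - 1882190 = -1/2121*(-2) - 1882190 = 2/2121 - 1882190 = -3992124988/2121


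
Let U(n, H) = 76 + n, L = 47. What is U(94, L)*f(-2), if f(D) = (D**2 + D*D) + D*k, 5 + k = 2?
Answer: 2380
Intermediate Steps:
k = -3 (k = -5 + 2 = -3)
f(D) = -3*D + 2*D**2 (f(D) = (D**2 + D*D) + D*(-3) = (D**2 + D**2) - 3*D = 2*D**2 - 3*D = -3*D + 2*D**2)
U(94, L)*f(-2) = (76 + 94)*(-2*(-3 + 2*(-2))) = 170*(-2*(-3 - 4)) = 170*(-2*(-7)) = 170*14 = 2380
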